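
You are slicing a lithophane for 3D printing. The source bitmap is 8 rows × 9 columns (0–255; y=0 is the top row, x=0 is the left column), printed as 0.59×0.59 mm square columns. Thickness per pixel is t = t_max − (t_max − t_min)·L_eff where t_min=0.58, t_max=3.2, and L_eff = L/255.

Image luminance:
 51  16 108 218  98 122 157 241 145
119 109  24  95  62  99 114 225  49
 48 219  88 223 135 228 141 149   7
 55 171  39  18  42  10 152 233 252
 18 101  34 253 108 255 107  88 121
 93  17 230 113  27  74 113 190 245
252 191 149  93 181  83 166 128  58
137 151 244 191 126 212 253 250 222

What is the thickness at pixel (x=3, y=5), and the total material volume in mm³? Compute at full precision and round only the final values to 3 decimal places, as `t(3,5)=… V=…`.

span = t_max - t_min = 3.2 - 0.58 = 2.620
L(3,5) = 113, L_eff = 113/255 = 0.443137
t(3,5) = 3.2 - 2.620·0.443137 = 2.039
Σt over all 8·9 pixels = 844192/6375 ≈ 132.4222745
V = pitch²·Σt = 0.59²·844192/6375 = 46.096

t(3,5)=2.039 V=46.096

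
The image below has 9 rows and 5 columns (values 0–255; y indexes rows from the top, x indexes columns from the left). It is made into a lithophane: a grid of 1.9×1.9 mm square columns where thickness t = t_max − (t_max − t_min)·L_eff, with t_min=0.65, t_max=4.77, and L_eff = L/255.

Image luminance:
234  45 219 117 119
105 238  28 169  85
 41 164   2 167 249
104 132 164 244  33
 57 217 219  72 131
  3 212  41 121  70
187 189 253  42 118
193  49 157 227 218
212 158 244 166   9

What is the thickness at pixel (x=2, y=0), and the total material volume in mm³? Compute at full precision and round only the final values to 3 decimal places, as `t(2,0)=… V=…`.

span = t_max - t_min = 4.77 - 0.65 = 4.120
L(2,0) = 219, L_eff = 219/255 = 0.858824
t(2,0) = 4.77 - 4.120·0.858824 = 1.232
Σt over all 9·5 pixels = 2909287/25500 ≈ 114.0896863
V = pitch²·Σt = 1.9²·2909287/25500 = 411.864

t(2,0)=1.232 V=411.864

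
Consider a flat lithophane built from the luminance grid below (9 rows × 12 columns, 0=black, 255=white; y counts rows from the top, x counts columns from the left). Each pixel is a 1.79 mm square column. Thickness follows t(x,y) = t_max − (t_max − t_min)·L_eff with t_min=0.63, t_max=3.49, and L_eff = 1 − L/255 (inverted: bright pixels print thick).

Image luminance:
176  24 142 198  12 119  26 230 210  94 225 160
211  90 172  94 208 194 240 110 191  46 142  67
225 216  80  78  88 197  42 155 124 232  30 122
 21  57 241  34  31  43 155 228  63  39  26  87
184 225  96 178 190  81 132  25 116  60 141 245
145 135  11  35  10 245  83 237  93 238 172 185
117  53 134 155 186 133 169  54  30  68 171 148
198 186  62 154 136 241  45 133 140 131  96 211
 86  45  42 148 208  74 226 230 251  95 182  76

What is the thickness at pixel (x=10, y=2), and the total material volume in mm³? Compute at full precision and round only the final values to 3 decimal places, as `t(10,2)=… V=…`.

span = t_max - t_min = 3.49 - 0.63 = 2.860
L(10,2) = 30, L_eff = 1 - 30/255 = 0.882353 (inverted)
t(10,2) = 3.49 - 2.860·0.882353 = 0.966
Σt over all 9·12 pixels = 2879663/12750 ≈ 225.8559216
V = pitch²·Σt = 1.79²·2879663/12750 = 723.665

t(10,2)=0.966 V=723.665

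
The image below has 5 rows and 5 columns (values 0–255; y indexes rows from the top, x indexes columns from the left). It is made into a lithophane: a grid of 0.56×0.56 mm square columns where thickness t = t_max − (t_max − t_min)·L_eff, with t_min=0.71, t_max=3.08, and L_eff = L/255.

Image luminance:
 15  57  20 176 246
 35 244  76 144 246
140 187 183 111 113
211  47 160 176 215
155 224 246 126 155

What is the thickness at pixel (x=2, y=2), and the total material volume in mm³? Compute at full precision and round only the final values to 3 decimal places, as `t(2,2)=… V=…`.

span = t_max - t_min = 3.08 - 0.71 = 2.370
L(2,2) = 183, L_eff = 183/255 = 0.717647
t(2,2) = 3.08 - 2.370·0.717647 = 1.379
Σt over all 5·5 pixels = 90392/2125 ≈ 42.5374118
V = pitch²·Σt = 0.56²·90392/2125 = 13.340

t(2,2)=1.379 V=13.340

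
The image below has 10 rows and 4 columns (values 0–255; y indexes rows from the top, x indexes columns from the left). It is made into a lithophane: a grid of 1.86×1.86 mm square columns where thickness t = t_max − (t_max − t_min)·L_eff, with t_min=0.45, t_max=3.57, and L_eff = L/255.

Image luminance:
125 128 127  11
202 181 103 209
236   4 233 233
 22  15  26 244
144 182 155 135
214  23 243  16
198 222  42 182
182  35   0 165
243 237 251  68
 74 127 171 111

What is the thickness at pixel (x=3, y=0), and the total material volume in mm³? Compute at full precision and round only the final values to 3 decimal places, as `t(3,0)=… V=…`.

span = t_max - t_min = 3.57 - 0.45 = 3.120
L(3,0) = 11, L_eff = 11/255 = 0.043137
t(3,0) = 3.57 - 3.120·0.043137 = 3.435
Σt over all 10·4 pixels = 159956/2125 ≈ 75.2734118
V = pitch²·Σt = 1.86²·159956/2125 = 260.416

t(3,0)=3.435 V=260.416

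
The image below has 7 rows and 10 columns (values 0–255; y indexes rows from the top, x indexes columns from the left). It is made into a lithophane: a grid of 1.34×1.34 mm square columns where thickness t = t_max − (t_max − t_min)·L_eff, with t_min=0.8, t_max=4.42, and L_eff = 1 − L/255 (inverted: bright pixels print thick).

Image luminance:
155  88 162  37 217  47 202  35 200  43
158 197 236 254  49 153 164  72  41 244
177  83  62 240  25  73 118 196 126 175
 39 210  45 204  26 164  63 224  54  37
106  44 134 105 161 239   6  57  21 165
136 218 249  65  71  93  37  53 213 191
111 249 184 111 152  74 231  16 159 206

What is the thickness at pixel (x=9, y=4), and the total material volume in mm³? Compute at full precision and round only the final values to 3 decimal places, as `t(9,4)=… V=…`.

span = t_max - t_min = 4.42 - 0.8 = 3.620
L(9,4) = 165, L_eff = 1 - 165/255 = 0.352941 (inverted)
t(9,4) = 4.42 - 3.620·0.352941 = 3.142
Σt over all 7·10 pixels = 389052/2125 ≈ 183.0832941
V = pitch²·Σt = 1.34²·389052/2125 = 328.744

t(9,4)=3.142 V=328.744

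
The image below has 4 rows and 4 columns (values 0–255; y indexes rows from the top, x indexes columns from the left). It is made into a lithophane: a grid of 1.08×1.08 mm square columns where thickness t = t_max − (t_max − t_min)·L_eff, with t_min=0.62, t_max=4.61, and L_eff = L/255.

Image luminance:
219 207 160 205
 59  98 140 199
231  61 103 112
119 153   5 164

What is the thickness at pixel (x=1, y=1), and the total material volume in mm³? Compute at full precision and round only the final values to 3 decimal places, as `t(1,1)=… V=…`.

span = t_max - t_min = 4.61 - 0.62 = 3.990
L(1,1) = 98, L_eff = 98/255 = 0.384314
t(1,1) = 4.61 - 3.990·0.384314 = 3.077
Σt over all 4·4 pixels = 65941/1700 ≈ 38.7888235
V = pitch²·Σt = 1.08²·65941/1700 = 45.243

t(1,1)=3.077 V=45.243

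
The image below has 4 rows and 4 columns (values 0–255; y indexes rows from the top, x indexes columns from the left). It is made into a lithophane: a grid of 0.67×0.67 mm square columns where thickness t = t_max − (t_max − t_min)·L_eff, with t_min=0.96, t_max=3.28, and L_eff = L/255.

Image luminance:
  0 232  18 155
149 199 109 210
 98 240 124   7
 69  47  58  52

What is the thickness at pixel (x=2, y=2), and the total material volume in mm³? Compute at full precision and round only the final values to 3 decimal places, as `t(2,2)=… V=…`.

t(2,2)=2.152 V=16.342

span = t_max - t_min = 3.28 - 0.96 = 2.320
L(2,2) = 124, L_eff = 124/255 = 0.486275
t(2,2) = 3.28 - 2.320·0.486275 = 2.152
Σt over all 4·4 pixels = 77358/2125 ≈ 36.4037647
V = pitch²·Σt = 0.67²·77358/2125 = 16.342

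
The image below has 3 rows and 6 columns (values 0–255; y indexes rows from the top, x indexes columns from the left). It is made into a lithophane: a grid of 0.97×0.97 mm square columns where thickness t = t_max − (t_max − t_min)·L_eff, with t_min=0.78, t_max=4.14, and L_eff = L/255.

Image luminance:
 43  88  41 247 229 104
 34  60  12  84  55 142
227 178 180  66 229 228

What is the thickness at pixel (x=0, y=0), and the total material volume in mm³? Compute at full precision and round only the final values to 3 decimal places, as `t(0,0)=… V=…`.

t(0,0)=3.573 V=42.258

span = t_max - t_min = 4.14 - 0.78 = 3.360
L(0,0) = 43, L_eff = 43/255 = 0.168627
t(0,0) = 4.14 - 3.360·0.168627 = 3.573
Σt over all 3·6 pixels = 95439/2125 ≈ 44.9124706
V = pitch²·Σt = 0.97²·95439/2125 = 42.258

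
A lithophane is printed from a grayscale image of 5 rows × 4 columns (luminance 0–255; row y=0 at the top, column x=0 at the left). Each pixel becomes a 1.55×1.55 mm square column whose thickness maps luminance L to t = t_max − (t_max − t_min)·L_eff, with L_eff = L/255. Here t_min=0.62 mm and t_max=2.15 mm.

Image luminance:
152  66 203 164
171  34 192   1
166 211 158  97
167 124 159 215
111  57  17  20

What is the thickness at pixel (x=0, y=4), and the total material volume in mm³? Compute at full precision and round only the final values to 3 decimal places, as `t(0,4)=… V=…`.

t(0,4)=1.484 V=67.486

span = t_max - t_min = 2.15 - 0.62 = 1.530
L(0,4) = 111, L_eff = 111/255 = 0.435294
t(0,4) = 2.15 - 1.530·0.435294 = 1.484
Σt over all 5·4 pixels = 28.09
V = pitch²·Σt = 1.55²·28.09 = 67.486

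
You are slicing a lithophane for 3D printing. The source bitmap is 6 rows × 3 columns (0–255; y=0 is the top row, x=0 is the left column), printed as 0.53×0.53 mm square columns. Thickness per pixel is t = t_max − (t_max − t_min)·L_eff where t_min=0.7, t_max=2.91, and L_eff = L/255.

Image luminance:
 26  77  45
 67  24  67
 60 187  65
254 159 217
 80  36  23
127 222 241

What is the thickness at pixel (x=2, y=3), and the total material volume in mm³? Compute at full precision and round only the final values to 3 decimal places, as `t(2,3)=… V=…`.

span = t_max - t_min = 2.91 - 0.7 = 2.210
L(2,3) = 217, L_eff = 217/255 = 0.850980
t(2,3) = 2.91 - 2.210·0.850980 = 1.029
Σt over all 6·3 pixels = 35.246
V = pitch²·Σt = 0.53²·35.246 = 9.901

t(2,3)=1.029 V=9.901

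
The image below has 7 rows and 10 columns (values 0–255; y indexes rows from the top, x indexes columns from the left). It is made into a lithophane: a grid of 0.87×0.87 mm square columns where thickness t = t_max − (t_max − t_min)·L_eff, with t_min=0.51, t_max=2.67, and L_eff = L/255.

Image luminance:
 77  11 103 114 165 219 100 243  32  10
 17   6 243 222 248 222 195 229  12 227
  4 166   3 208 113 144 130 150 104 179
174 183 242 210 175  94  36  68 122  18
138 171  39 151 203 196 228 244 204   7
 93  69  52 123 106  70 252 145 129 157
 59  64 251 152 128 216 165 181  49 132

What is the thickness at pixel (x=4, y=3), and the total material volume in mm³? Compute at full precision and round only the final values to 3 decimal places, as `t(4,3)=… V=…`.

t(4,3)=1.188 V=81.249

span = t_max - t_min = 2.67 - 0.51 = 2.160
L(4,3) = 175, L_eff = 175/255 = 0.686275
t(4,3) = 2.67 - 2.160·0.686275 = 1.188
Σt over all 7·10 pixels = 456213/4250 ≈ 107.3442353
V = pitch²·Σt = 0.87²·456213/4250 = 81.249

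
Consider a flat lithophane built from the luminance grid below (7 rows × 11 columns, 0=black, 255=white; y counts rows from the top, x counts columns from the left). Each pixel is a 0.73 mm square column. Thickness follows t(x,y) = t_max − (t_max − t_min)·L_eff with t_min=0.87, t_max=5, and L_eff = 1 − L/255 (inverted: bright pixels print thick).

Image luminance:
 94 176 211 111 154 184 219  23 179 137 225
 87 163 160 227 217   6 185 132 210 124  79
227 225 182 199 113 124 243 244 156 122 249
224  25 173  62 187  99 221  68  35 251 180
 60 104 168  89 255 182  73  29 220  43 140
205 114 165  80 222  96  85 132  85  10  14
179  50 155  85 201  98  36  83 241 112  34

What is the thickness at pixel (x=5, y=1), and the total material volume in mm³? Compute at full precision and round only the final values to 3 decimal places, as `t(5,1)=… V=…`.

t(5,1)=0.967 V=128.541

span = t_max - t_min = 5 - 0.87 = 4.130
L(5,1) = 6, L_eff = 1 - 6/255 = 0.976471 (inverted)
t(5,1) = 5 - 4.130·0.976471 = 0.967
Σt over all 7·11 pixels = 3075443/12750 ≈ 241.2112157
V = pitch²·Σt = 0.73²·3075443/12750 = 128.541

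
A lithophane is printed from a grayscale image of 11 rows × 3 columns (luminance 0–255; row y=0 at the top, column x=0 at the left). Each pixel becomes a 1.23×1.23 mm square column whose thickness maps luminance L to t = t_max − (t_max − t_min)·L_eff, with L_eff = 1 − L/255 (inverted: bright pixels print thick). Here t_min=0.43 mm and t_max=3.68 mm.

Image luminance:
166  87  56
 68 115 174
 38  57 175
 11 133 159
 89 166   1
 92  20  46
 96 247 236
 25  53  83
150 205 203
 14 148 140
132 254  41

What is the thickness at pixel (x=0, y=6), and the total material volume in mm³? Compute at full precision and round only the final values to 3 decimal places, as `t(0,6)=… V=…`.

span = t_max - t_min = 3.68 - 0.43 = 3.250
L(0,6) = 96, L_eff = 1 - 96/255 = 0.623529 (inverted)
t(0,6) = 3.68 - 3.250·0.623529 = 1.654
Σt over all 11·3 pixels = 311569/5100 ≈ 61.0919608
V = pitch²·Σt = 1.23²·311569/5100 = 92.426

t(0,6)=1.654 V=92.426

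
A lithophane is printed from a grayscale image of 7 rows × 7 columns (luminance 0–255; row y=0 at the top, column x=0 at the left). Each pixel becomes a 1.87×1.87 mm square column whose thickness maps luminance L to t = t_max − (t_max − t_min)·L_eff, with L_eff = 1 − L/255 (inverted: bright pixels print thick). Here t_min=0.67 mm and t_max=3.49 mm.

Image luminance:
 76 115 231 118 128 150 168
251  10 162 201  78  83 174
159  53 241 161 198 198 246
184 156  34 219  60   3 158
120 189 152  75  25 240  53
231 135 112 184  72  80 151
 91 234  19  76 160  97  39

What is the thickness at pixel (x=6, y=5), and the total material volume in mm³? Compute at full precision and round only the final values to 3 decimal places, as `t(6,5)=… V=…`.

t(6,5)=2.340 V=368.102

span = t_max - t_min = 3.49 - 0.67 = 2.820
L(6,5) = 151, L_eff = 1 - 151/255 = 0.407843 (inverted)
t(6,5) = 3.49 - 2.820·0.407843 = 2.340
Σt over all 7·7 pixels = 178951/1700 ≈ 105.2652941
V = pitch²·Σt = 1.87²·178951/1700 = 368.102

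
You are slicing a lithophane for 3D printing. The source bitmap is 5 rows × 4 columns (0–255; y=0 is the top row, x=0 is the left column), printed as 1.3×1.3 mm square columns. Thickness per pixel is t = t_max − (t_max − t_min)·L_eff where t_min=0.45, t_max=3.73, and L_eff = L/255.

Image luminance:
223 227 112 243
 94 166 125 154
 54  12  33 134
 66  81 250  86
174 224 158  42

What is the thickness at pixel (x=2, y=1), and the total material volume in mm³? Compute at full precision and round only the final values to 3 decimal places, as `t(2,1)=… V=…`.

span = t_max - t_min = 3.73 - 0.45 = 3.280
L(2,1) = 125, L_eff = 125/255 = 0.490196
t(2,1) = 3.73 - 3.280·0.490196 = 2.122
Σt over all 5·4 pixels = 85873/2125 ≈ 40.4108235
V = pitch²·Σt = 1.3²·85873/2125 = 68.294

t(2,1)=2.122 V=68.294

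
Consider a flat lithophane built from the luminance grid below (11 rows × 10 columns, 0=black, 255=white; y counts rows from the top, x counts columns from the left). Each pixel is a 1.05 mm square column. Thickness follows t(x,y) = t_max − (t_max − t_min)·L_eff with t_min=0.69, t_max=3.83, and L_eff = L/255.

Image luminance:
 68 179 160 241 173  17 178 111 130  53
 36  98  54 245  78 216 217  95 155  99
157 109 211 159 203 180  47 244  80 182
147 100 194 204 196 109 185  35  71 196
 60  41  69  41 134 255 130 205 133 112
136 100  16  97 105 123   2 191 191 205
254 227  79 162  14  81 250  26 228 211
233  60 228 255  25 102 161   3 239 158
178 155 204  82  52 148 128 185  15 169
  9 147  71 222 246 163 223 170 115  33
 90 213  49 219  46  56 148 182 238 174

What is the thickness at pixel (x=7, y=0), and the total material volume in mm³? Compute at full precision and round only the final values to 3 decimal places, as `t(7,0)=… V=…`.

span = t_max - t_min = 3.83 - 0.69 = 3.140
L(7,0) = 111, L_eff = 111/255 = 0.435294
t(7,0) = 3.83 - 3.140·0.435294 = 2.463
Σt over all 11·10 pixels = 1001129/4250 ≈ 235.5597647
V = pitch²·Σt = 1.05²·1001129/4250 = 259.705

t(7,0)=2.463 V=259.705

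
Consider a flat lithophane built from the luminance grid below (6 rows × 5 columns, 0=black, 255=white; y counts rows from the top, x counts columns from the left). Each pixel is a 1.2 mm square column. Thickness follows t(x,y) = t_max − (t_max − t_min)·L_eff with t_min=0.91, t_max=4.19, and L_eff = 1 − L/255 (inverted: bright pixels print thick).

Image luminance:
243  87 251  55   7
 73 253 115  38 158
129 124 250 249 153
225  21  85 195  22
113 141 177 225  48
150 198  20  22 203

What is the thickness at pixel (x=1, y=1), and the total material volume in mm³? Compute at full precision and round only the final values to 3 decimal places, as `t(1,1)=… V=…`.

span = t_max - t_min = 4.19 - 0.91 = 3.280
L(1,1) = 253, L_eff = 1 - 253/255 = 0.007843 (inverted)
t(1,1) = 4.19 - 3.280·0.007843 = 4.164
Σt over all 6·5 pixels = 201799/2550 ≈ 79.1368627
V = pitch²·Σt = 1.2²·201799/2550 = 113.957

t(1,1)=4.164 V=113.957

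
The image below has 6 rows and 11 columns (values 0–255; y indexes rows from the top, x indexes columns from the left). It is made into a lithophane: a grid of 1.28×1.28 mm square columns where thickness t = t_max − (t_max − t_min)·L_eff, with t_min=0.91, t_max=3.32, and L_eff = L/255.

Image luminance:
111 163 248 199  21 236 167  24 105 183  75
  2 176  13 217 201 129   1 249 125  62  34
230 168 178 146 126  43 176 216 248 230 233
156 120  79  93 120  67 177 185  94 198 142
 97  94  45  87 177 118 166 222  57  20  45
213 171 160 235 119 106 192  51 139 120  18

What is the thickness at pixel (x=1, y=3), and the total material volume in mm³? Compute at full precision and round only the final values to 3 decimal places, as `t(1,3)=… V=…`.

t(1,3)=2.186 V=222.464

span = t_max - t_min = 3.32 - 0.91 = 2.410
L(1,3) = 120, L_eff = 120/255 = 0.470588
t(1,3) = 3.32 - 2.410·0.470588 = 2.186
Σt over all 6·11 pixels = 1731211/12750 ≈ 135.7812549
V = pitch²·Σt = 1.28²·1731211/12750 = 222.464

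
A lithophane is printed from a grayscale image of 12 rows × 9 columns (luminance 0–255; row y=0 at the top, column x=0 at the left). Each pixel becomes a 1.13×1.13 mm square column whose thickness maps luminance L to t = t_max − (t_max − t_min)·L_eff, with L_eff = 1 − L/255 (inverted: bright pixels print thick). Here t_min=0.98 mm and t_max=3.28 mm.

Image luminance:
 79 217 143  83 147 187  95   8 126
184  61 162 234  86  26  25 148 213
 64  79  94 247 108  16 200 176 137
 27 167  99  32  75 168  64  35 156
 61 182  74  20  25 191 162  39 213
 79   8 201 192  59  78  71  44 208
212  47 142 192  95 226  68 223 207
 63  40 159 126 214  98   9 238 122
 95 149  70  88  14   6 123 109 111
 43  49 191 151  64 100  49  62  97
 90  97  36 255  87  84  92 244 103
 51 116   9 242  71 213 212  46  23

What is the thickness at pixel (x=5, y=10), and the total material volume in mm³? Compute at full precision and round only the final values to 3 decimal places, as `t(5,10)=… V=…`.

span = t_max - t_min = 3.28 - 0.98 = 2.300
L(5,10) = 84, L_eff = 1 - 84/255 = 0.670588 (inverted)
t(5,10) = 3.28 - 2.300·0.670588 = 1.738
Σt over all 12·9 pixels = 91741/425 ≈ 215.8611765
V = pitch²·Σt = 1.13²·91741/425 = 275.633

t(5,10)=1.738 V=275.633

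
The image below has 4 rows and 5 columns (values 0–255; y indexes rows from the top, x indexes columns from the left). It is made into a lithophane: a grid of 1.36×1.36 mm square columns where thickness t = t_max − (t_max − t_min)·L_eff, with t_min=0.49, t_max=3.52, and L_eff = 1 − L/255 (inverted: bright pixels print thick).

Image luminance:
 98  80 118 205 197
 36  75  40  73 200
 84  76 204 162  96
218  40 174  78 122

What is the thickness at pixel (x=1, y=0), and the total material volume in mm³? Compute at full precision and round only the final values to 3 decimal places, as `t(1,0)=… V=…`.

span = t_max - t_min = 3.52 - 0.49 = 3.030
L(1,0) = 80, L_eff = 1 - 80/255 = 0.686275 (inverted)
t(1,0) = 3.52 - 3.030·0.686275 = 1.441
Σt over all 4·5 pixels = 80819/2125 ≈ 38.0324706
V = pitch²·Σt = 1.36²·80819/2125 = 70.345

t(1,0)=1.441 V=70.345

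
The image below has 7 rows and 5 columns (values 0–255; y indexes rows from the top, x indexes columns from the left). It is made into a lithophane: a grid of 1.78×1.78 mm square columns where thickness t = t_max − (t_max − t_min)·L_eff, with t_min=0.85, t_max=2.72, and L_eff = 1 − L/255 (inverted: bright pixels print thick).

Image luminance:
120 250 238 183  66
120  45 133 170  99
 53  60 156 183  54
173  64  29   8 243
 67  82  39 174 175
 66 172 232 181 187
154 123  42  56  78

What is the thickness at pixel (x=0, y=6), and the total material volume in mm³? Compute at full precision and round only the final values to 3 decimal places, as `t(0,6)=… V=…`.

t(0,6)=1.979 V=193.589

span = t_max - t_min = 2.72 - 0.85 = 1.870
L(0,6) = 154, L_eff = 1 - 154/255 = 0.396078 (inverted)
t(0,6) = 2.72 - 1.870·0.396078 = 1.979
Σt over all 7·5 pixels = 61.1
V = pitch²·Σt = 1.78²·61.1 = 193.589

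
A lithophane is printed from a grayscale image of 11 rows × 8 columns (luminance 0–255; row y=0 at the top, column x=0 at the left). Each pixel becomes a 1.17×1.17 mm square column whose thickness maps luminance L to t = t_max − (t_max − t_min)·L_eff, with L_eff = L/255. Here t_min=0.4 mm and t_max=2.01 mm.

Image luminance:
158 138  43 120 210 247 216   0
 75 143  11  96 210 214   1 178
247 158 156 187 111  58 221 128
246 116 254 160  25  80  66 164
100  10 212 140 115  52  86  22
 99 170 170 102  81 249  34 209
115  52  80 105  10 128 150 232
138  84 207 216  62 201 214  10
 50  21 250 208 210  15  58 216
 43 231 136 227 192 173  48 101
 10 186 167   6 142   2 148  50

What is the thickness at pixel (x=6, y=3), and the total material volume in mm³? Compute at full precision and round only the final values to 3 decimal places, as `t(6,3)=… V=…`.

span = t_max - t_min = 2.01 - 0.4 = 1.610
L(6,3) = 66, L_eff = 66/255 = 0.258824
t(6,3) = 2.01 - 1.610·0.258824 = 1.593
Σt over all 11·8 pixels = 1355069/12750 ≈ 106.2799216
V = pitch²·Σt = 1.17²·1355069/12750 = 145.487

t(6,3)=1.593 V=145.487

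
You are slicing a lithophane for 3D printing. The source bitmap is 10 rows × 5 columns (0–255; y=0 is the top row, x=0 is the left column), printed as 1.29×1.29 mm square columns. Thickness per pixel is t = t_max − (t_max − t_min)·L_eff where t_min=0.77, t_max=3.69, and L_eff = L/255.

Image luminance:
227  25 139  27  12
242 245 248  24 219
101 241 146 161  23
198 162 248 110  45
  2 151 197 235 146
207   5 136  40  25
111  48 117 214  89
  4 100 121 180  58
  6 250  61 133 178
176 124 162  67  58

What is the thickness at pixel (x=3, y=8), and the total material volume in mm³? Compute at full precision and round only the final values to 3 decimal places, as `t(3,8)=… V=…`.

span = t_max - t_min = 3.69 - 0.77 = 2.920
L(3,8) = 133, L_eff = 133/255 = 0.521569
t(3,8) = 3.69 - 2.920·0.521569 = 2.167
Σt over all 10·5 pixels = 1440751/12750 ≈ 113.0000784
V = pitch²·Σt = 1.29²·1440751/12750 = 188.043

t(3,8)=2.167 V=188.043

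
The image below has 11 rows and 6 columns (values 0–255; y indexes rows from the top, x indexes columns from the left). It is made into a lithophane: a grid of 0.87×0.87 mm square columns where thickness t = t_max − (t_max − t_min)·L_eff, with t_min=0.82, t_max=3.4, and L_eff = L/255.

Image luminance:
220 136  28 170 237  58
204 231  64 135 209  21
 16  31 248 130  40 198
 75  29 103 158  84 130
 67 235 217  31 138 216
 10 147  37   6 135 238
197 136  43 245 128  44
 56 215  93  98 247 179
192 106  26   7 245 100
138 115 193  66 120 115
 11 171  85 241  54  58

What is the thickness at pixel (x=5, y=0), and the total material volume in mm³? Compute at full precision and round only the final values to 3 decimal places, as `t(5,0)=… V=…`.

span = t_max - t_min = 3.4 - 0.82 = 2.580
L(5,0) = 58, L_eff = 58/255 = 0.227451
t(5,0) = 3.4 - 2.580·0.227451 = 2.813
Σt over all 11·6 pixels = 301496/2125 ≈ 141.8804706
V = pitch²·Σt = 0.87²·301496/2125 = 107.389

t(5,0)=2.813 V=107.389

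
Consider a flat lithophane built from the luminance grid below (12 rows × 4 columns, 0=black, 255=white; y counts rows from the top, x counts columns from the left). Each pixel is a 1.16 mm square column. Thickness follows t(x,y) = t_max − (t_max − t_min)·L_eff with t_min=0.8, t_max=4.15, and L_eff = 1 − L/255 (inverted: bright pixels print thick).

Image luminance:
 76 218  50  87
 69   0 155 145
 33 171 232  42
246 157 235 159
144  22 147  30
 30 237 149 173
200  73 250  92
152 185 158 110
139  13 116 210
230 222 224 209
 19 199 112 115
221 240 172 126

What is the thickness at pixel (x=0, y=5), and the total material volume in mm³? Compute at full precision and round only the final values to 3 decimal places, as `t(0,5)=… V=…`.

span = t_max - t_min = 4.15 - 0.8 = 3.350
L(0,5) = 30, L_eff = 1 - 30/255 = 0.882353 (inverted)
t(0,5) = 4.15 - 3.350·0.882353 = 1.194
Σt over all 12·4 pixels = 325519/2550 ≈ 127.6545098
V = pitch²·Σt = 1.16²·325519/2550 = 171.772

t(0,5)=1.194 V=171.772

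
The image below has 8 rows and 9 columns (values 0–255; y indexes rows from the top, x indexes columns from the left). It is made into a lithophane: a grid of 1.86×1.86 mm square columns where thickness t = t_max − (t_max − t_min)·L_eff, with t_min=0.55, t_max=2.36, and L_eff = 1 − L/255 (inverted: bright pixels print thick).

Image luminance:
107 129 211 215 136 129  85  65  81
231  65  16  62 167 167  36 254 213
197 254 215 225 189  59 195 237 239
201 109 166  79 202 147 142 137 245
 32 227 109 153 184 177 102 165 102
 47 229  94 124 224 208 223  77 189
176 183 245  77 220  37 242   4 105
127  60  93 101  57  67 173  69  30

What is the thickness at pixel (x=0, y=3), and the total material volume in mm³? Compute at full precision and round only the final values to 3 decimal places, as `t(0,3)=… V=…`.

span = t_max - t_min = 2.36 - 0.55 = 1.810
L(0,3) = 201, L_eff = 1 - 201/255 = 0.211765 (inverted)
t(0,3) = 2.36 - 1.810·0.211765 = 1.977
Σt over all 8·9 pixels = 2881159/25500 ≈ 112.9866275
V = pitch²·Σt = 1.86²·2881159/25500 = 390.889

t(0,3)=1.977 V=390.889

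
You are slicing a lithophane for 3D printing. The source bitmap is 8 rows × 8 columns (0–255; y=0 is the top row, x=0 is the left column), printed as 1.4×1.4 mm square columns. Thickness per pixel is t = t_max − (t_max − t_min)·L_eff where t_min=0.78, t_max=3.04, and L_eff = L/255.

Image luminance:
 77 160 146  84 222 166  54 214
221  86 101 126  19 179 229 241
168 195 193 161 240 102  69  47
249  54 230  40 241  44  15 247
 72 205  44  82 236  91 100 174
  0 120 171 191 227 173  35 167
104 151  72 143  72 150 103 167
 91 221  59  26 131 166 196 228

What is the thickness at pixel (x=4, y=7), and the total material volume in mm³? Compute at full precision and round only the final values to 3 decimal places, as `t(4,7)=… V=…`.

t(4,7)=1.879 V=228.681

span = t_max - t_min = 3.04 - 0.78 = 2.260
L(4,7) = 131, L_eff = 131/255 = 0.513725
t(4,7) = 3.04 - 2.260·0.513725 = 1.879
Σt over all 8·8 pixels = 743798/6375 ≈ 116.6741961
V = pitch²·Σt = 1.4²·743798/6375 = 228.681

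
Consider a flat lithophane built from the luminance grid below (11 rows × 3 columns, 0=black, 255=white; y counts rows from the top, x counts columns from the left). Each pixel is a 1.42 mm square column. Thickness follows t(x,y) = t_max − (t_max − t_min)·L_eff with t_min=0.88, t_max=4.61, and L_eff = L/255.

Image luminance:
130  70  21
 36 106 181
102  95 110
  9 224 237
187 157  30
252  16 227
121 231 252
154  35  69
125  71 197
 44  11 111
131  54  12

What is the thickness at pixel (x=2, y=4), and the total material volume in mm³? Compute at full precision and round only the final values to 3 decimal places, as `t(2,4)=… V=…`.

span = t_max - t_min = 4.61 - 0.88 = 3.730
L(2,4) = 30, L_eff = 30/255 = 0.117647
t(2,4) = 4.61 - 3.730·0.117647 = 4.171
Σt over all 11·3 pixels = 144643/1500 ≈ 96.4286667
V = pitch²·Σt = 1.42²·144643/1500 = 194.439

t(2,4)=4.171 V=194.439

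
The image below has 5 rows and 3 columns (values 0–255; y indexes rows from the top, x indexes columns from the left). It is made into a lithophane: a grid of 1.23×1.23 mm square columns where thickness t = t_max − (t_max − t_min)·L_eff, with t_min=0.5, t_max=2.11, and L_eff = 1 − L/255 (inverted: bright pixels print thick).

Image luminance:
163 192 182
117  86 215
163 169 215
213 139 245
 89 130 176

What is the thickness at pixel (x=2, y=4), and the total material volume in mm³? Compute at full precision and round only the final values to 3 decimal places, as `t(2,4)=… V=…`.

t(2,4)=1.611 V=35.170

span = t_max - t_min = 2.11 - 0.5 = 1.610
L(2,4) = 176, L_eff = 1 - 176/255 = 0.309804 (inverted)
t(2,4) = 2.11 - 1.610·0.309804 = 1.611
Σt over all 5·3 pixels = 148196/6375 ≈ 23.2464314
V = pitch²·Σt = 1.23²·148196/6375 = 35.170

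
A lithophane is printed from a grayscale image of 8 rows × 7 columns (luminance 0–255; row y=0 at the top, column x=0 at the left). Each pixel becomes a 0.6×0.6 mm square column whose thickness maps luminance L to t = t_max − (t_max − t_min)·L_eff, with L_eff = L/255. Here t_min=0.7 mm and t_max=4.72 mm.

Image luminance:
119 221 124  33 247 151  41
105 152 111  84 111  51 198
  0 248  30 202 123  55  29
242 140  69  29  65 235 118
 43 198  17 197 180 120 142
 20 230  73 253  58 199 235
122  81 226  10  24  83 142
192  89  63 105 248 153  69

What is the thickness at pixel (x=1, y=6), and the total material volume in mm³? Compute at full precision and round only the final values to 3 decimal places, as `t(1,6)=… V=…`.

t(1,6)=3.443 V=55.967

span = t_max - t_min = 4.72 - 0.7 = 4.020
L(1,6) = 81, L_eff = 81/255 = 0.317647
t(1,6) = 4.72 - 4.020·0.317647 = 3.443
Σt over all 8·7 pixels = 26429/170 ≈ 155.4647059
V = pitch²·Σt = 0.6²·26429/170 = 55.967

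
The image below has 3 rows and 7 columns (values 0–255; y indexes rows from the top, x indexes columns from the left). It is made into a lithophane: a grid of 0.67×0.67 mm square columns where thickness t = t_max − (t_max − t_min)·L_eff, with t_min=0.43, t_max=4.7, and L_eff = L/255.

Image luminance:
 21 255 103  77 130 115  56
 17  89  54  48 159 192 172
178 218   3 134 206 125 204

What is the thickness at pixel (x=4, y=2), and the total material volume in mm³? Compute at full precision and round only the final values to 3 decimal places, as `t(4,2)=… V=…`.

t(4,2)=1.251 V=25.093

span = t_max - t_min = 4.7 - 0.43 = 4.270
L(4,2) = 206, L_eff = 206/255 = 0.807843
t(4,2) = 4.7 - 4.270·0.807843 = 1.251
Σt over all 3·7 pixels = 237573/4250 ≈ 55.8995294
V = pitch²·Σt = 0.67²·237573/4250 = 25.093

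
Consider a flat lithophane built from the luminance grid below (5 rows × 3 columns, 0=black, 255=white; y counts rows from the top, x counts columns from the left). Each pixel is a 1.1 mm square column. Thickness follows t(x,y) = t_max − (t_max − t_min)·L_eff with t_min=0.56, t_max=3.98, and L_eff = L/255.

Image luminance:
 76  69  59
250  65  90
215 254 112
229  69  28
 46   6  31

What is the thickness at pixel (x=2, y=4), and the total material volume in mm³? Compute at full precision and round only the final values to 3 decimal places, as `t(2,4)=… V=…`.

t(2,4)=3.564 V=46.288

span = t_max - t_min = 3.98 - 0.56 = 3.420
L(2,4) = 31, L_eff = 31/255 = 0.121569
t(2,4) = 3.98 - 3.420·0.121569 = 3.564
Σt over all 5·3 pixels = 81291/2125 ≈ 38.2545882
V = pitch²·Σt = 1.1²·81291/2125 = 46.288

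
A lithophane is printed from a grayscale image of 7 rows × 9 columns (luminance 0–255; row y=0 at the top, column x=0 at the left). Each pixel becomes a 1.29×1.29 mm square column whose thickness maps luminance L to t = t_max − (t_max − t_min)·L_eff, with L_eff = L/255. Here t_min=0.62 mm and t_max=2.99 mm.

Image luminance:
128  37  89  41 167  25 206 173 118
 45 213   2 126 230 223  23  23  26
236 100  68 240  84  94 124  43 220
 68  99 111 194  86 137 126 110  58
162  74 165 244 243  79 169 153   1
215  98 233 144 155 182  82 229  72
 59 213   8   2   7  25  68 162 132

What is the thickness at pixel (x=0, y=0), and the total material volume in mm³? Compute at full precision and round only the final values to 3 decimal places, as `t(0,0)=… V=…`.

span = t_max - t_min = 2.99 - 0.62 = 2.370
L(0,0) = 128, L_eff = 128/255 = 0.501961
t(0,0) = 2.99 - 2.370·0.501961 = 1.800
Σt over all 7·9 pixels = 505547/4250 ≈ 118.9522353
V = pitch²·Σt = 1.29²·505547/4250 = 197.948

t(0,0)=1.800 V=197.948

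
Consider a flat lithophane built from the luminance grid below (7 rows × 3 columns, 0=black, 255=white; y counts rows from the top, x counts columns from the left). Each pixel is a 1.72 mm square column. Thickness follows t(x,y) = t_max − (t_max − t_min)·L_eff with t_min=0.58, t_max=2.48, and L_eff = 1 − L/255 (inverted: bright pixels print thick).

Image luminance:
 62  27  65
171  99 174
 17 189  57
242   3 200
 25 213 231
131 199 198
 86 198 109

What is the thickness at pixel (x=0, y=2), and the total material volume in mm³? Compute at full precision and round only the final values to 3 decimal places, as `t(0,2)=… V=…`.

t(0,2)=0.707 V=95.461

span = t_max - t_min = 2.48 - 0.58 = 1.900
L(0,2) = 17, L_eff = 1 - 17/255 = 0.933333 (inverted)
t(0,2) = 2.48 - 1.900·0.933333 = 0.707
Σt over all 7·3 pixels = 82283/2550 ≈ 32.2678431
V = pitch²·Σt = 1.72²·82283/2550 = 95.461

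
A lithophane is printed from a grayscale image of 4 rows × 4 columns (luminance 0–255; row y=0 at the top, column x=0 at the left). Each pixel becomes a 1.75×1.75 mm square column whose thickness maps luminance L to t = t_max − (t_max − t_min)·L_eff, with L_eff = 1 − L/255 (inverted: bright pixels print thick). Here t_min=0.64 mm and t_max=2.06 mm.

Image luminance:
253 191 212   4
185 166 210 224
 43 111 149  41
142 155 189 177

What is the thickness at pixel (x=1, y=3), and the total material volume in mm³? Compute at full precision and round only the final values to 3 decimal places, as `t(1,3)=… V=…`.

span = t_max - t_min = 2.06 - 0.64 = 1.420
L(1,3) = 155, L_eff = 1 - 155/255 = 0.392157 (inverted)
t(1,3) = 2.06 - 1.420·0.392157 = 1.503
Σt over all 4·4 pixels = 152326/6375 ≈ 23.8942745
V = pitch²·Σt = 1.75²·152326/6375 = 73.176

t(1,3)=1.503 V=73.176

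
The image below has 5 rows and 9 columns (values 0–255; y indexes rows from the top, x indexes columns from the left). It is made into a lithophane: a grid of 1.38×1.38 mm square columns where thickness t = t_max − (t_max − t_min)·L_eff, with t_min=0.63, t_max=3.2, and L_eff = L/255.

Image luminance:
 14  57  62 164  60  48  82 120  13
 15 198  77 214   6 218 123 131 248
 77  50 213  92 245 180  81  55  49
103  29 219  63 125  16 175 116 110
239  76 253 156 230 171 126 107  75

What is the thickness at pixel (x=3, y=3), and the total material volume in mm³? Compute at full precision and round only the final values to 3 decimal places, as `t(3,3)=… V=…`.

t(3,3)=2.565 V=172.873

span = t_max - t_min = 3.2 - 0.63 = 2.570
L(3,3) = 63, L_eff = 63/255 = 0.247059
t(3,3) = 3.2 - 2.570·0.247059 = 2.565
Σt over all 5·9 pixels = 2314783/25500 ≈ 90.7758039
V = pitch²·Σt = 1.38²·2314783/25500 = 172.873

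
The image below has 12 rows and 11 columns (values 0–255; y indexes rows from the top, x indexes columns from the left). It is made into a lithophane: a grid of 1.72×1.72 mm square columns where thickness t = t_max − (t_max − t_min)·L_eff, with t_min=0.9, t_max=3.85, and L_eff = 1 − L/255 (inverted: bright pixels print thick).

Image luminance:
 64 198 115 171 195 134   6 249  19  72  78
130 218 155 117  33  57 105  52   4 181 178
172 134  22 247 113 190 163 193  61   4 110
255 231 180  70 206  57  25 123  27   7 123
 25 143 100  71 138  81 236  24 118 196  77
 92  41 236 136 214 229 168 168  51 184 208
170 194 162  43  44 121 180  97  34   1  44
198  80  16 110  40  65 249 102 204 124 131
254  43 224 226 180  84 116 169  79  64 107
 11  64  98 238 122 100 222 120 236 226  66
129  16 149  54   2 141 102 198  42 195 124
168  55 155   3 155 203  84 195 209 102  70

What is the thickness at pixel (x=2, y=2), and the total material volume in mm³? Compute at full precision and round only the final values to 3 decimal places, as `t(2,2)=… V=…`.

span = t_max - t_min = 3.85 - 0.9 = 2.950
L(2,2) = 22, L_eff = 1 - 22/255 = 0.913725 (inverted)
t(2,2) = 3.85 - 2.950·0.913725 = 1.155
Σt over all 12·11 pixels = 1561031/5100 ≈ 306.0845098
V = pitch²·Σt = 1.72²·1561031/5100 = 905.520

t(2,2)=1.155 V=905.520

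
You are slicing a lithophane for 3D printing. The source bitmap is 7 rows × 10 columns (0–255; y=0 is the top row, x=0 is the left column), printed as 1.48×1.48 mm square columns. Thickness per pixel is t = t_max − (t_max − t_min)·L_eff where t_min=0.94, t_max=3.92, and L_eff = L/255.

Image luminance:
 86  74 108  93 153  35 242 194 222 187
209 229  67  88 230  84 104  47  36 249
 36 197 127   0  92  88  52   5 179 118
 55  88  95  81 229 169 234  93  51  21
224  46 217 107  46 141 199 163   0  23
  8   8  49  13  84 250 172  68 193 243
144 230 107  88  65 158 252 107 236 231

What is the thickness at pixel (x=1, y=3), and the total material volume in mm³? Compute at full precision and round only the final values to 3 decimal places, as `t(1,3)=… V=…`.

t(1,3)=2.892 V=380.420

span = t_max - t_min = 3.92 - 0.94 = 2.980
L(1,3) = 88, L_eff = 88/255 = 0.345098
t(1,3) = 3.92 - 2.980·0.345098 = 2.892
Σt over all 7·10 pixels = 173.676
V = pitch²·Σt = 1.48²·173.676 = 380.420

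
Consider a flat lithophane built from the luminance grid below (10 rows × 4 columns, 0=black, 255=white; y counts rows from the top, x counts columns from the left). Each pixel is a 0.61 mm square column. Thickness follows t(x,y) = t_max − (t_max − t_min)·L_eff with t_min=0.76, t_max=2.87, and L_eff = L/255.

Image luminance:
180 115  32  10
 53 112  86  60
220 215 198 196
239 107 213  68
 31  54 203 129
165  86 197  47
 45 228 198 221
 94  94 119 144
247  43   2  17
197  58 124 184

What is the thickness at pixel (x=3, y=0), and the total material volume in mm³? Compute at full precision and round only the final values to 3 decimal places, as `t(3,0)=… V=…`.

t(3,0)=2.787 V=27.227

span = t_max - t_min = 2.87 - 0.76 = 2.110
L(3,0) = 10, L_eff = 10/255 = 0.039216
t(3,0) = 2.87 - 2.110·0.039216 = 2.787
Σt over all 10·4 pixels = 621953/8500 ≈ 73.1709412
V = pitch²·Σt = 0.61²·621953/8500 = 27.227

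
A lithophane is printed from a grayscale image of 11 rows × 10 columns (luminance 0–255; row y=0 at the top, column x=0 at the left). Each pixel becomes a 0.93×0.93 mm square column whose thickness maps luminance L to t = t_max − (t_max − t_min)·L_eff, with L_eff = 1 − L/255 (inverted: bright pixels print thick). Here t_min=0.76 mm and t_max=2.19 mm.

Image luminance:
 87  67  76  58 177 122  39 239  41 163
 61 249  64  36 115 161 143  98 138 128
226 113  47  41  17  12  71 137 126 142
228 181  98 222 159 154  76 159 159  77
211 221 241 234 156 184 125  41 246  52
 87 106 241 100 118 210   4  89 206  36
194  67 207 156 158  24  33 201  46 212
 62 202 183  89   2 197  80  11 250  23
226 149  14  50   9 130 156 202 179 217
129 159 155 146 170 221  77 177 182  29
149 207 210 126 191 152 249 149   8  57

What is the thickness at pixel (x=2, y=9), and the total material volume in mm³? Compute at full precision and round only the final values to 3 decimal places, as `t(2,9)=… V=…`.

span = t_max - t_min = 2.19 - 0.76 = 1.430
L(2,9) = 155, L_eff = 1 - 155/255 = 0.392157 (inverted)
t(2,9) = 2.19 - 1.430·0.392157 = 1.629
Σt over all 11·10 pixels = 4174841/25500 ≈ 163.7192549
V = pitch²·Σt = 0.93²·4174841/25500 = 141.601

t(2,9)=1.629 V=141.601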